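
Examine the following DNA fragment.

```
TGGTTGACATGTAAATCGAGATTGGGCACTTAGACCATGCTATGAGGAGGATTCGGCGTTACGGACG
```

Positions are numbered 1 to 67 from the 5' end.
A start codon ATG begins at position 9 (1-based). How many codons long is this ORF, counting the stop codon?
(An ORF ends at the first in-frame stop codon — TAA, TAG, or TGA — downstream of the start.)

2

Codons from position 9: ATG (9–11), TAA (12–14).
TAA is the first in-frame stop; that's 2 codons including the stop.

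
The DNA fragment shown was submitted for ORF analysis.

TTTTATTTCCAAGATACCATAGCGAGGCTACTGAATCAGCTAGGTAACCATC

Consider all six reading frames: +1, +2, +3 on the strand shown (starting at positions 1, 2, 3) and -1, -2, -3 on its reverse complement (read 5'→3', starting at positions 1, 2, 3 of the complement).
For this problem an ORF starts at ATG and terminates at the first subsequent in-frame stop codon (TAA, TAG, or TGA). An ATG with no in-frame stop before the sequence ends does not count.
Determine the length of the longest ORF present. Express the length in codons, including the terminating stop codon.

6

Reverse complement (5'→3'): GATGGTTACCTAGCTGATTCAGTAGCCTCGCTATGGTATCTTGGAAATAAAA
Frame +1: TTT TAT TTC CAA GAT ACC ATA GCG AGG CTA CTG AAT CAG CTA GGT AAC CAT — no ATG→stop ORF.
Frame +2: TTT ATT TCC AAG ATA CCA TAG CGA GGC TAC TGA ATC AGC TAG GTA ACC ATC — no ATG→stop ORF.
Frame +3: TTA TTT CCA AGA TAC CAT AGC GAG GCT ACT GAA TCA GCT AGG TAA CCA — no ATG→stop ORF.
Frame -1: GAT GGT TAC CTA GCT GAT TCA GTA GCC TCG CTA TGG TAT CTT GGA AAT AAA — no ATG→stop ORF.
Frame -2: ATG GTT ACC TAG CTG ATT CAG TAG CCT CGC TAT GGT ATC TTG GAA ATA AAA — ATG at 2, stop TAG at 11 → 12 nt.
Frame -3: TGG TTA CCT AGC TGA TTC AGT AGC CTC GCT ATG GTA TCT TGG AAA TAA — ATG at 33, stop TAA at 48 → 18 nt.
Longest: frame -3, positions 33–50, 18 nt = 6 codons = 5 aa. → 6 codons.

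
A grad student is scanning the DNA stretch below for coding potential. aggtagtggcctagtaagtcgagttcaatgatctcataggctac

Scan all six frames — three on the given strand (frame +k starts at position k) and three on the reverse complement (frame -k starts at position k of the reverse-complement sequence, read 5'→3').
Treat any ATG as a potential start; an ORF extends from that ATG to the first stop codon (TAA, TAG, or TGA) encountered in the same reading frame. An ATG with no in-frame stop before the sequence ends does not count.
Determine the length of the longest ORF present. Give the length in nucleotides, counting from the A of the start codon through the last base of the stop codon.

27

Reverse complement (5'→3'): GTAGCCTATGAGATCATTGAACTCGACTTACTAGGCCACTACCT
Frame +1: AGG TAG TGG CCT AGT AAG TCG AGT TCA ATG ATC TCA TAG GCT — ATG at 28, stop TAG at 37 → 12 nt.
Frame +2: GGT AGT GGC CTA GTA AGT CGA GTT CAA TGA TCT CAT AGG CTA — no ATG→stop ORF.
Frame +3: GTA GTG GCC TAG TAA GTC GAG TTC AAT GAT CTC ATA GGC TAC — no ATG→stop ORF.
Frame -1: GTA GCC TAT GAG ATC ATT GAA CTC GAC TTA CTA GGC CAC TAC — no ATG→stop ORF.
Frame -2: TAG CCT ATG AGA TCA TTG AAC TCG ACT TAC TAG GCC ACT ACC — ATG at 8, stop TAG at 32 → 27 nt.
Frame -3: AGC CTA TGA GAT CAT TGA ACT CGA CTT ACT AGG CCA CTA CCT — no ATG→stop ORF.
Longest: frame -2, positions 8–34, 27 nt = 9 codons = 8 aa. → 27 nucleotides.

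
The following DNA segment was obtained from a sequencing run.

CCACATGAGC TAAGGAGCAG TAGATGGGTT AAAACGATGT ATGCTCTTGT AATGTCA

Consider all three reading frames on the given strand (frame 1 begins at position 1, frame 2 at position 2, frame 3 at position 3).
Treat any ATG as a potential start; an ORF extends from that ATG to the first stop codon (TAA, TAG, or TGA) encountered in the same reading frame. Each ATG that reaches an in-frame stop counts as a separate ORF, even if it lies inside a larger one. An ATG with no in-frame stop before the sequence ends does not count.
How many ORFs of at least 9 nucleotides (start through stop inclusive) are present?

Frame 1: CCA CAT GAG CTA AGG AGC AGT AGA TGG GTT AAA ACG ATG TAT GCT CTT GTA ATG TCA — no ATG→stop ORF.
Frame 2: CAC ATG AGC TAA GGA GCA GTA GAT GGG TTA AAA CGA TGT ATG CTC TTG TAA TGT — ATG at 5, stop TAA at 11 → 9 nt; ATG at 41, stop TAA at 50 → 12 nt.
Frame 3: ACA TGA GCT AAG GAG CAG TAG ATG GGT TAA AAC GAT GTA TGC TCT TGT AAT GTC — ATG at 24, stop TAA at 30 → 9 nt.
ORFs ≥ 9 nucleotides: frame 2 5–13 (9 nucleotides), frame 2 41–52 (12 nucleotides), frame 3 24–32 (9 nucleotides). Count = 3.

3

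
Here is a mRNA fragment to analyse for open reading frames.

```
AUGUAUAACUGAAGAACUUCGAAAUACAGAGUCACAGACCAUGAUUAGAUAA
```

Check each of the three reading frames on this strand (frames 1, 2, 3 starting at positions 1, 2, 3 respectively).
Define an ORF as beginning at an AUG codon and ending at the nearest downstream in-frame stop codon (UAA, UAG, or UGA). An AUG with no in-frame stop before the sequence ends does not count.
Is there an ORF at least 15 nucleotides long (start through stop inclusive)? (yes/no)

no

Frame 1: AUG UAU AAC UGA AGA ACU UCG AAA UAC AGA GUC ACA GAC CAU GAU UAG AUA — AUG at 1, stop UGA at 10 → 12 nt.
Frame 2: UGU AUA ACU GAA GAA CUU CGA AAU ACA GAG UCA CAG ACC AUG AUU AGA UAA — AUG at 41, stop UAA at 50 → 12 nt.
Frame 3: GUA UAA CUG AAG AAC UUC GAA AUA CAG AGU CAC AGA CCA UGA UUA GAU — no AUG→stop ORF.
Largest ORF found is 12 nucleotides < 15, so no.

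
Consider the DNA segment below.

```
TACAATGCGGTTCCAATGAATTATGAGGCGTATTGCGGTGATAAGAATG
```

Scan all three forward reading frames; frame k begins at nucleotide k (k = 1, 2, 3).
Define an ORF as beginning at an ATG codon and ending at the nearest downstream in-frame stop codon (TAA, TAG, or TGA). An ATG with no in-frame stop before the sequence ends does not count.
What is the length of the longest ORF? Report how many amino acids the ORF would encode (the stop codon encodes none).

Frame 1: TAC AAT GCG GTT CCA ATG AAT TAT GAG GCG TAT TGC GGT GAT AAG AAT — no ATG→stop ORF.
Frame 2: ACA ATG CGG TTC CAA TGA ATT ATG AGG CGT ATT GCG GTG ATA AGA ATG — ATG at 5, stop TGA at 17 → 15 nt.
Frame 3: CAA TGC GGT TCC AAT GAA TTA TGA GGC GTA TTG CGG TGA TAA GAA — no ATG→stop ORF.
Longest: frame 2, positions 5–19, 15 nt = 5 codons = 4 aa. → 4 amino acids.

4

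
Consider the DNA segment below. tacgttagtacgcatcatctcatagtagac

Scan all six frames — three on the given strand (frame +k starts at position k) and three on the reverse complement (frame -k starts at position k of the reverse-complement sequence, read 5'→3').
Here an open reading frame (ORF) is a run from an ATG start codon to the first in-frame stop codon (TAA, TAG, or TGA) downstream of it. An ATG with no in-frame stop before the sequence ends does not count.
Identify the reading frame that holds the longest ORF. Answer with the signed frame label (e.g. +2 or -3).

-2

Reverse complement (5'→3'): GTCTACTATGAGATGATGCGTACTAACGTA
Frame +1: TAC GTT AGT ACG CAT CAT CTC ATA GTA GAC — no ATG→stop ORF.
Frame +2: ACG TTA GTA CGC ATC ATC TCA TAG TAG — no ATG→stop ORF.
Frame +3: CGT TAG TAC GCA TCA TCT CAT AGT AGA — no ATG→stop ORF.
Frame -1: GTC TAC TAT GAG ATG ATG CGT ACT AAC GTA — no ATG→stop ORF.
Frame -2: TCT ACT ATG AGA TGA TGC GTA CTA ACG — ATG at 8, stop TGA at 14 → 9 nt.
Frame -3: CTA CTA TGA GAT GAT GCG TAC TAA CGT — no ATG→stop ORF.
Longest ORF is 9 nt in frame -2 (positions 8–16).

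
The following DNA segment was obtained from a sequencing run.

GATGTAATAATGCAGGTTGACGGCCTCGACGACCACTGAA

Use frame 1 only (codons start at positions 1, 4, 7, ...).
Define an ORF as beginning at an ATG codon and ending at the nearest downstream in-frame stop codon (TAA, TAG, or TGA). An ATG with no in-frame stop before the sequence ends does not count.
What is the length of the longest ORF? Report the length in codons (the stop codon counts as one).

Frame 1: GAT GTA ATA ATG CAG GTT GAC GGC CTC GAC GAC CAC TGA — ATG at 10, stop TGA at 37 → 30 nt.
Longest: frame 1, positions 10–39, 30 nt = 10 codons = 9 aa. → 10 codons.

10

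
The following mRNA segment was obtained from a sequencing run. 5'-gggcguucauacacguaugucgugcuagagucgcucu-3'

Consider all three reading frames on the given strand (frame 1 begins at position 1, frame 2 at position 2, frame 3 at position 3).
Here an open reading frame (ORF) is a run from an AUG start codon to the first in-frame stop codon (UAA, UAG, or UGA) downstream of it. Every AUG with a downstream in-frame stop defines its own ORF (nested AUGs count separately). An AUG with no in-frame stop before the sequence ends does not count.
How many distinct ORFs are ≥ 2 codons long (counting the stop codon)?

1

Frame 1: GGG CGU UCA UAC ACG UAU GUC GUG CUA GAG UCG CUC — no AUG→stop ORF.
Frame 2: GGC GUU CAU ACA CGU AUG UCG UGC UAG AGU CGC UCU — AUG at 17, stop UAG at 26 → 12 nt.
Frame 3: GCG UUC AUA CAC GUA UGU CGU GCU AGA GUC GCU — no AUG→stop ORF.
ORFs ≥ 2 codons: frame 2 17–28 (4 codons). Count = 1.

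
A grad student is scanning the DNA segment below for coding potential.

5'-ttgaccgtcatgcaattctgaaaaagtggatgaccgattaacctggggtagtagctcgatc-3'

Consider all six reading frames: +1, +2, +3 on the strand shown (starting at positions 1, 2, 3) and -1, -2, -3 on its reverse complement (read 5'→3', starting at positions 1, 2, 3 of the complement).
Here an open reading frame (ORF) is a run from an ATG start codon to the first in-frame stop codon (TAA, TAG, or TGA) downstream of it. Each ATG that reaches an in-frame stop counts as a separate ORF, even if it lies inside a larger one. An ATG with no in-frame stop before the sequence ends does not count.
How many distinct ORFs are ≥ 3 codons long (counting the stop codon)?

Reverse complement (5'→3'): GATCGAGCTACTACCCCAGGTTAATCGGTCATCCACTTTTTCAGAATTGCATGACGGTCAA
Frame +1: TTG ACC GTC ATG CAA TTC TGA AAA AGT GGA TGA CCG ATT AAC CTG GGG TAG TAG CTC GAT — ATG at 10, stop TGA at 19 → 12 nt.
Frame +2: TGA CCG TCA TGC AAT TCT GAA AAA GTG GAT GAC CGA TTA ACC TGG GGT AGT AGC TCG ATC — no ATG→stop ORF.
Frame +3: GAC CGT CAT GCA ATT CTG AAA AAG TGG ATG ACC GAT TAA CCT GGG GTA GTA GCT CGA — ATG at 30, stop TAA at 39 → 12 nt.
Frame -1: GAT CGA GCT ACT ACC CCA GGT TAA TCG GTC ATC CAC TTT TTC AGA ATT GCA TGA CGG TCA — no ATG→stop ORF.
Frame -2: ATC GAG CTA CTA CCC CAG GTT AAT CGG TCA TCC ACT TTT TCA GAA TTG CAT GAC GGT CAA — no ATG→stop ORF.
Frame -3: TCG AGC TAC TAC CCC AGG TTA ATC GGT CAT CCA CTT TTT CAG AAT TGC ATG ACG GTC — no ATG→stop ORF.
ORFs ≥ 3 codons: frame +1 10–21 (4 codons), frame +3 30–41 (4 codons). Count = 2.

2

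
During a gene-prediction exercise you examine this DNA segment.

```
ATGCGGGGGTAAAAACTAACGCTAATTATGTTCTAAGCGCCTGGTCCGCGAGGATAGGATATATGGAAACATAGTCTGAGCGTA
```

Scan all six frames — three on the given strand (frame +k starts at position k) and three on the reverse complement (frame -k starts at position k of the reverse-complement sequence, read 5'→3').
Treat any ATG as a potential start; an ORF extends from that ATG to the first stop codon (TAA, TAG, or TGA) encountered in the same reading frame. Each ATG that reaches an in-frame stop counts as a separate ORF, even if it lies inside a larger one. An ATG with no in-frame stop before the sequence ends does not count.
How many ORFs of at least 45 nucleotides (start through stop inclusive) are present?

1

Reverse complement (5'→3'): TACGCTCAGACTATGTTTCCATATATCCTATCCTCGCGGACCAGGCGCTTAGAACATAATTAGCGTTAGTTTTTACCCCCGCAT
Frame +1: ATG CGG GGG TAA AAA CTA ACG CTA ATT ATG TTC TAA GCG CCT GGT CCG CGA GGA TAG GAT ATA TGG AAA CAT AGT CTG AGC GTA — ATG at 1, stop TAA at 10 → 12 nt; ATG at 28, stop TAA at 34 → 9 nt.
Frame +2: TGC GGG GGT AAA AAC TAA CGC TAA TTA TGT TCT AAG CGC CTG GTC CGC GAG GAT AGG ATA TAT GGA AAC ATA GTC TGA GCG — no ATG→stop ORF.
Frame +3: GCG GGG GTA AAA ACT AAC GCT AAT TAT GTT CTA AGC GCC TGG TCC GCG AGG ATA GGA TAT ATG GAA ACA TAG TCT GAG CGT — ATG at 63, stop TAG at 72 → 12 nt.
Frame -1: TAC GCT CAG ACT ATG TTT CCA TAT ATC CTA TCC TCG CGG ACC AGG CGC TTA GAA CAT AAT TAG CGT TAG TTT TTA CCC CCG CAT — ATG at 13, stop TAG at 61 → 51 nt.
Frame -2: ACG CTC AGA CTA TGT TTC CAT ATA TCC TAT CCT CGC GGA CCA GGC GCT TAG AAC ATA ATT AGC GTT AGT TTT TAC CCC CGC — no ATG→stop ORF.
Frame -3: CGC TCA GAC TAT GTT TCC ATA TAT CCT ATC CTC GCG GAC CAG GCG CTT AGA ACA TAA TTA GCG TTA GTT TTT ACC CCC GCA — no ATG→stop ORF.
ORFs ≥ 45 nucleotides: frame -1 13–63 (51 nucleotides). Count = 1.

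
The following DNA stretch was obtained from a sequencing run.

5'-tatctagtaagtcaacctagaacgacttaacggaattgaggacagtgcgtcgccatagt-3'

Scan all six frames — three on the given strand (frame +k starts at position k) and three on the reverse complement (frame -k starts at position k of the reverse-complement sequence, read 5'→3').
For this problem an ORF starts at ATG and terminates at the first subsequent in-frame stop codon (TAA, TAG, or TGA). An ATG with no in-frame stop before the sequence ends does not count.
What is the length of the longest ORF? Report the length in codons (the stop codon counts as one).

10

Reverse complement (5'→3'): ACTATGGCGACGCACTGTCCTCAATTCCGTTAAGTCGTTCTAGGTTGACTTACTAGATA
Frame +1: TAT CTA GTA AGT CAA CCT AGA ACG ACT TAA CGG AAT TGA GGA CAG TGC GTC GCC ATA — no ATG→stop ORF.
Frame +2: ATC TAG TAA GTC AAC CTA GAA CGA CTT AAC GGA ATT GAG GAC AGT GCG TCG CCA TAG — no ATG→stop ORF.
Frame +3: TCT AGT AAG TCA ACC TAG AAC GAC TTA ACG GAA TTG AGG ACA GTG CGT CGC CAT AGT — no ATG→stop ORF.
Frame -1: ACT ATG GCG ACG CAC TGT CCT CAA TTC CGT TAA GTC GTT CTA GGT TGA CTT ACT AGA — ATG at 4, stop TAA at 31 → 30 nt.
Frame -2: CTA TGG CGA CGC ACT GTC CTC AAT TCC GTT AAG TCG TTC TAG GTT GAC TTA CTA GAT — no ATG→stop ORF.
Frame -3: TAT GGC GAC GCA CTG TCC TCA ATT CCG TTA AGT CGT TCT AGG TTG ACT TAC TAG ATA — no ATG→stop ORF.
Longest: frame -1, positions 4–33, 30 nt = 10 codons = 9 aa. → 10 codons.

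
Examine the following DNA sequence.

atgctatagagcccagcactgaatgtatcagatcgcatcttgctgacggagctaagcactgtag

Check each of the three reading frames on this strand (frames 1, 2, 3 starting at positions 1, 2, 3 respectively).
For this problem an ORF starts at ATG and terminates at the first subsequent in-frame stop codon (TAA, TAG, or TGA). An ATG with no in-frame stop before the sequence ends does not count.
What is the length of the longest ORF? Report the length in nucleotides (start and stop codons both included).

24

Frame 1: ATG CTA TAG AGC CCA GCA CTG AAT GTA TCA GAT CGC ATC TTG CTG ACG GAG CTA AGC ACT GTA — ATG at 1, stop TAG at 7 → 9 nt.
Frame 2: TGC TAT AGA GCC CAG CAC TGA ATG TAT CAG ATC GCA TCT TGC TGA CGG AGC TAA GCA CTG TAG — ATG at 23, stop TGA at 44 → 24 nt.
Frame 3: GCT ATA GAG CCC AGC ACT GAA TGT ATC AGA TCG CAT CTT GCT GAC GGA GCT AAG CAC TGT — no ATG→stop ORF.
Longest: frame 2, positions 23–46, 24 nt = 8 codons = 7 aa. → 24 nucleotides.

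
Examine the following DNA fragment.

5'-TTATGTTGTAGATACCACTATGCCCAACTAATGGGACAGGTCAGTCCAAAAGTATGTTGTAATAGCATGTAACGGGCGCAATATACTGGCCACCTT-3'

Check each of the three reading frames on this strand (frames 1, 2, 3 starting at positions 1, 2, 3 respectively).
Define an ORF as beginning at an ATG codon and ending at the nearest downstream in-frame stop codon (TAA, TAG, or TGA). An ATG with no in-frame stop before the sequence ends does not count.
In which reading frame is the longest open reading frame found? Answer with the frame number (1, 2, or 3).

Frame 1: TTA TGT TGT AGA TAC CAC TAT GCC CAA CTA ATG GGA CAG GTC AGT CCA AAA GTA TGT TGT AAT AGC ATG TAA CGG GCG CAA TAT ACT GGC CAC CTT — ATG at 31, stop TAA at 70 → 42 nt; ATG at 67, stop TAA at 70 → 6 nt.
Frame 2: TAT GTT GTA GAT ACC ACT ATG CCC AAC TAA TGG GAC AGG TCA GTC CAA AAG TAT GTT GTA ATA GCA TGT AAC GGG CGC AAT ATA CTG GCC ACC — ATG at 20, stop TAA at 29 → 12 nt.
Frame 3: ATG TTG TAG ATA CCA CTA TGC CCA ACT AAT GGG ACA GGT CAG TCC AAA AGT ATG TTG TAA TAG CAT GTA ACG GGC GCA ATA TAC TGG CCA CCT — ATG at 3, stop TAG at 9 → 9 nt; ATG at 54, stop TAA at 60 → 9 nt.
Longest ORF is 42 nt in frame 1 (positions 31–72).

1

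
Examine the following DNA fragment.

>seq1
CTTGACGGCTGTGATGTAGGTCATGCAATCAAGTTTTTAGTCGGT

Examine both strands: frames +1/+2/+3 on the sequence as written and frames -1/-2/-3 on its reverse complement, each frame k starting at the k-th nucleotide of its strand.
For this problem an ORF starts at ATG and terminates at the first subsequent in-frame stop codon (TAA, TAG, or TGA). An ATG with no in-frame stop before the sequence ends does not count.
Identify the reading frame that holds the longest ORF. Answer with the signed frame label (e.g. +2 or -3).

+2

Reverse complement (5'→3'): ACCGACTAAAAACTTGATTGCATGACCTACATCACAGCCGTCAAG
Frame +1: CTT GAC GGC TGT GAT GTA GGT CAT GCA ATC AAG TTT TTA GTC GGT — no ATG→stop ORF.
Frame +2: TTG ACG GCT GTG ATG TAG GTC ATG CAA TCA AGT TTT TAG TCG — ATG at 14, stop TAG at 17 → 6 nt; ATG at 23, stop TAG at 38 → 18 nt.
Frame +3: TGA CGG CTG TGA TGT AGG TCA TGC AAT CAA GTT TTT AGT CGG — no ATG→stop ORF.
Frame -1: ACC GAC TAA AAA CTT GAT TGC ATG ACC TAC ATC ACA GCC GTC AAG — no ATG→stop ORF.
Frame -2: CCG ACT AAA AAC TTG ATT GCA TGA CCT ACA TCA CAG CCG TCA — no ATG→stop ORF.
Frame -3: CGA CTA AAA ACT TGA TTG CAT GAC CTA CAT CAC AGC CGT CAA — no ATG→stop ORF.
Longest ORF is 18 nt in frame +2 (positions 23–40).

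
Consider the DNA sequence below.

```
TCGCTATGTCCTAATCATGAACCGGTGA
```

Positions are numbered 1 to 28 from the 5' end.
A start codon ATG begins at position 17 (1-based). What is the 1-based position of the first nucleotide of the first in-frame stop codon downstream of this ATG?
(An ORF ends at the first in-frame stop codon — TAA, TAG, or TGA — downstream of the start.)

26

Codons from position 17: ATG (17–19), AAC (20–22), CGG (23–25), TGA (26–28).
TGA is a stop codon; it begins at position 26.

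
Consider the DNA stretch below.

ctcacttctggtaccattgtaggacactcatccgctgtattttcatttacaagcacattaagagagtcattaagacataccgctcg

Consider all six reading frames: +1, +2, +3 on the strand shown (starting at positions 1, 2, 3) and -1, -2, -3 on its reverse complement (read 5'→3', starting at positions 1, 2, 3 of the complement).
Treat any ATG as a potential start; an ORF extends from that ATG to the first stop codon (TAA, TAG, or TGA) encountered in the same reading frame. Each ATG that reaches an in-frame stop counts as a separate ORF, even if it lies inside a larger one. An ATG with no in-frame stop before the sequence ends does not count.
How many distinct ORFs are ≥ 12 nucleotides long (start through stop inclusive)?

Reverse complement (5'→3'): CGAGCGGTATGTCTTAATGACTCTCTTAATGTGCTTGTAAATGAAAATACAGCGGATGAGTGTCCTACAATGGTACCAGAAGTGAG
Frame +1: CTC ACT TCT GGT ACC ATT GTA GGA CAC TCA TCC GCT GTA TTT TCA TTT ACA AGC ACA TTA AGA GAG TCA TTA AGA CAT ACC GCT — no ATG→stop ORF.
Frame +2: TCA CTT CTG GTA CCA TTG TAG GAC ACT CAT CCG CTG TAT TTT CAT TTA CAA GCA CAT TAA GAG AGT CAT TAA GAC ATA CCG CTC — no ATG→stop ORF.
Frame +3: CAC TTC TGG TAC CAT TGT AGG ACA CTC ATC CGC TGT ATT TTC ATT TAC AAG CAC ATT AAG AGA GTC ATT AAG ACA TAC CGC TCG — no ATG→stop ORF.
Frame -1: CGA GCG GTA TGT CTT AAT GAC TCT CTT AAT GTG CTT GTA AAT GAA AAT ACA GCG GAT GAG TGT CCT ACA ATG GTA CCA GAA GTG — no ATG→stop ORF.
Frame -2: GAG CGG TAT GTC TTA ATG ACT CTC TTA ATG TGC TTG TAA ATG AAA ATA CAG CGG ATG AGT GTC CTA CAA TGG TAC CAG AAG TGA — ATG at 17, stop TAA at 38 → 24 nt; ATG at 29, stop TAA at 38 → 12 nt; ATG at 41, stop TGA at 83 → 45 nt; ATG at 56, stop TGA at 83 → 30 nt.
Frame -3: AGC GGT ATG TCT TAA TGA CTC TCT TAA TGT GCT TGT AAA TGA AAA TAC AGC GGA TGA GTG TCC TAC AAT GGT ACC AGA AGT GAG — ATG at 9, stop TAA at 15 → 9 nt.
ORFs ≥ 12 nucleotides: frame -2 17–40 (24 nucleotides), frame -2 29–40 (12 nucleotides), frame -2 41–85 (45 nucleotides), frame -2 56–85 (30 nucleotides). Count = 4.

4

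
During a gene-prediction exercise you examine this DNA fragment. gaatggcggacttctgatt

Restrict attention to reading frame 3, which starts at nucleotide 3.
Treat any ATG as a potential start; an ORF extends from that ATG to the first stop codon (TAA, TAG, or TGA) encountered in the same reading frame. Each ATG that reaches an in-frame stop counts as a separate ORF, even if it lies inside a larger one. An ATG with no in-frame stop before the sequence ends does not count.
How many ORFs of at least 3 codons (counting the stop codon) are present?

Frame 3: ATG GCG GAC TTC TGA — ATG at 3, stop TGA at 15 → 15 nt.
ORFs ≥ 3 codons: frame 3 3–17 (5 codons). Count = 1.

1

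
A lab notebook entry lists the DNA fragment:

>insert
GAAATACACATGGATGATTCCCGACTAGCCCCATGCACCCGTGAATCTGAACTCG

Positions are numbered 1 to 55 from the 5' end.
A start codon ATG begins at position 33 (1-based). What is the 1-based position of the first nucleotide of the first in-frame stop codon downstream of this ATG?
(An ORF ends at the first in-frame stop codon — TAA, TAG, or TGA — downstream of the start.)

Codons from position 33: ATG (33–35), CAC (36–38), CCG (39–41), TGA (42–44).
TGA is a stop codon; it begins at position 42.

42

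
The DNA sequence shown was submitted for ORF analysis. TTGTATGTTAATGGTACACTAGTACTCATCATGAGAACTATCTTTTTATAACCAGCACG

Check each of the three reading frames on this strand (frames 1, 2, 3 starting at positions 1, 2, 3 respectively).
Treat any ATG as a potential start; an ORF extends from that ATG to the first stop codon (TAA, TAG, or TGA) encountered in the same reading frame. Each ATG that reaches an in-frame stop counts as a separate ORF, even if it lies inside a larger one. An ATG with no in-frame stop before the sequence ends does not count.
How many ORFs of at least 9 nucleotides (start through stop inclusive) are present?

3

Frame 1: TTG TAT GTT AAT GGT ACA CTA GTA CTC ATC ATG AGA ACT ATC TTT TTA TAA CCA GCA — ATG at 31, stop TAA at 49 → 21 nt.
Frame 2: TGT ATG TTA ATG GTA CAC TAG TAC TCA TCA TGA GAA CTA TCT TTT TAT AAC CAG CAC — ATG at 5, stop TAG at 20 → 18 nt; ATG at 11, stop TAG at 20 → 12 nt.
Frame 3: GTA TGT TAA TGG TAC ACT AGT ACT CAT CAT GAG AAC TAT CTT TTT ATA ACC AGC ACG — no ATG→stop ORF.
ORFs ≥ 9 nucleotides: frame 1 31–51 (21 nucleotides), frame 2 5–22 (18 nucleotides), frame 2 11–22 (12 nucleotides). Count = 3.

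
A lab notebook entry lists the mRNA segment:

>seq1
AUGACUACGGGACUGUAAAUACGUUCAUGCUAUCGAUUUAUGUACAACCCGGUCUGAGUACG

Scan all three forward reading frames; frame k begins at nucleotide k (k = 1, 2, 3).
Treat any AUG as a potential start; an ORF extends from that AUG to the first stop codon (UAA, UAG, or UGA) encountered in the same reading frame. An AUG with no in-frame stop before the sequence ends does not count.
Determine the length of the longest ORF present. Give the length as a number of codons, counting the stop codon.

Frame 1: AUG ACU ACG GGA CUG UAA AUA CGU UCA UGC UAU CGA UUU AUG UAC AAC CCG GUC UGA GUA — AUG at 1, stop UAA at 16 → 18 nt; AUG at 40, stop UGA at 55 → 18 nt.
Frame 2: UGA CUA CGG GAC UGU AAA UAC GUU CAU GCU AUC GAU UUA UGU ACA ACC CGG UCU GAG UAC — no AUG→stop ORF.
Frame 3: GAC UAC GGG ACU GUA AAU ACG UUC AUG CUA UCG AUU UAU GUA CAA CCC GGU CUG AGU ACG — no AUG→stop ORF.
Longest: frame 1, positions 1–18, 18 nt = 6 codons = 5 aa. → 6 codons.

6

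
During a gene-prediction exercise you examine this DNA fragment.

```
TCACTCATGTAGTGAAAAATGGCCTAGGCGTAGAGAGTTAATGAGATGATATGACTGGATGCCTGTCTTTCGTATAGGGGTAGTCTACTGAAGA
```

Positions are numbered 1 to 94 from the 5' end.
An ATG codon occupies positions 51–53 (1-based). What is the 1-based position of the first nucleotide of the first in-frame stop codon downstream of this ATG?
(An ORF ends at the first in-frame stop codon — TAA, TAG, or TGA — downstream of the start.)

Codons from position 51: ATG (51–53), ACT (54–56), GGA (57–59), TGC (60–62), CTG (63–65), TCT (66–68), TTC (69–71), GTA (72–74), TAG (75–77).
TAG is a stop codon; it begins at position 75.

75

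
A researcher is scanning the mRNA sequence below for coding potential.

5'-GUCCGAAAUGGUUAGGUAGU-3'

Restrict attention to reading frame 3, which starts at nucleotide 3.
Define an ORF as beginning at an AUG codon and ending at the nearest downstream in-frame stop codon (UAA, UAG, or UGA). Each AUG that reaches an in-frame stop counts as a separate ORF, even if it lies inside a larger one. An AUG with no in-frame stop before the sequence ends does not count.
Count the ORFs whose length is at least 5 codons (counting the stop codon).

0

Frame 3: CCG AAA UGG UUA GGU AGU — no AUG→stop ORF.
No ORF reaches 5 codons. Count = 0.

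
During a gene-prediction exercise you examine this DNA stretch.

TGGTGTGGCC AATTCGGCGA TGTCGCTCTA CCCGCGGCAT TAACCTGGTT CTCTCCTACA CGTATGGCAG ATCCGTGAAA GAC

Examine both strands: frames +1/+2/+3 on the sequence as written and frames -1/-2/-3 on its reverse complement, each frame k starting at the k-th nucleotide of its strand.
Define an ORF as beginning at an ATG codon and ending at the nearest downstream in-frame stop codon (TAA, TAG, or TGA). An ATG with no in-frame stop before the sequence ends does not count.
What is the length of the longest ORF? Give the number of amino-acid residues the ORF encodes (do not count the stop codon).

7

Reverse complement (5'→3'): GTCTTTCACGGATCTGCCATACGTGTAGGAGAGAACCAGGTTAATGCCGCGGGTAGAGCGACATCGCCGAATTGGCCACACCA
Frame +1: TGG TGT GGC CAA TTC GGC GAT GTC GCT CTA CCC GCG GCA TTA ACC TGG TTC TCT CCT ACA CGT ATG GCA GAT CCG TGA AAG — ATG at 64, stop TGA at 76 → 15 nt.
Frame +2: GGT GTG GCC AAT TCG GCG ATG TCG CTC TAC CCG CGG CAT TAA CCT GGT TCT CTC CTA CAC GTA TGG CAG ATC CGT GAA AGA — ATG at 20, stop TAA at 41 → 24 nt.
Frame +3: GTG TGG CCA ATT CGG CGA TGT CGC TCT ACC CGC GGC ATT AAC CTG GTT CTC TCC TAC ACG TAT GGC AGA TCC GTG AAA GAC — no ATG→stop ORF.
Frame -1: GTC TTT CAC GGA TCT GCC ATA CGT GTA GGA GAG AAC CAG GTT AAT GCC GCG GGT AGA GCG ACA TCG CCG AAT TGG CCA CAC — no ATG→stop ORF.
Frame -2: TCT TTC ACG GAT CTG CCA TAC GTG TAG GAG AGA ACC AGG TTA ATG CCG CGG GTA GAG CGA CAT CGC CGA ATT GGC CAC ACC — no ATG→stop ORF.
Frame -3: CTT TCA CGG ATC TGC CAT ACG TGT AGG AGA GAA CCA GGT TAA TGC CGC GGG TAG AGC GAC ATC GCC GAA TTG GCC ACA CCA — no ATG→stop ORF.
Longest: frame +2, positions 20–43, 24 nt = 8 codons = 7 aa. → 7 amino acids.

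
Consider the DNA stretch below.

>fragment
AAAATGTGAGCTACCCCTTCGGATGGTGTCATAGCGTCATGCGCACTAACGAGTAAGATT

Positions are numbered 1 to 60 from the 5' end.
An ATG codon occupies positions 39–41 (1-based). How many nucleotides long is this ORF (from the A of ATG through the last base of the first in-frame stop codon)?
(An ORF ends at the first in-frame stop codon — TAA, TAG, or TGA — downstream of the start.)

Codons from position 39: ATG (39–41), CGC (42–44), ACT (45–47), AAC (48–50), GAG (51–53), TAA (54–56).
TAA is the first in-frame stop; ORF spans 39–56, 18 nucleotides.

18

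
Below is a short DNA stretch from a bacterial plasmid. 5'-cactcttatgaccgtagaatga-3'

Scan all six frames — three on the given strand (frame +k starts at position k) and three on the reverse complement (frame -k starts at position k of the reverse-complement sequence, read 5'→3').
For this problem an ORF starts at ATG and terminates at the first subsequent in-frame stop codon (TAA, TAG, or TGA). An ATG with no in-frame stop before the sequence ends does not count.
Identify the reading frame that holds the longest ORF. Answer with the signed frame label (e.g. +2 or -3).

+2

Reverse complement (5'→3'): TCATTCTACGGTCATAAGAGTG
Frame +1: CAC TCT TAT GAC CGT AGA ATG — no ATG→stop ORF.
Frame +2: ACT CTT ATG ACC GTA GAA TGA — ATG at 8, stop TGA at 20 → 15 nt.
Frame +3: CTC TTA TGA CCG TAG AAT — no ATG→stop ORF.
Frame -1: TCA TTC TAC GGT CAT AAG AGT — no ATG→stop ORF.
Frame -2: CAT TCT ACG GTC ATA AGA GTG — no ATG→stop ORF.
Frame -3: ATT CTA CGG TCA TAA GAG — no ATG→stop ORF.
Longest ORF is 15 nt in frame +2 (positions 8–22).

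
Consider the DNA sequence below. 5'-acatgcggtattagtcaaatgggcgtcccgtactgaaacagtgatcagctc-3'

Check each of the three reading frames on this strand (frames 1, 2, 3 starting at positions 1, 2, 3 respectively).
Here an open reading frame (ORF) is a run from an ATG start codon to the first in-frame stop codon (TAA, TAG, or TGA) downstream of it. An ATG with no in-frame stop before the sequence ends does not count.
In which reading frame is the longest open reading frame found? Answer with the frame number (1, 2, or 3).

Frame 1: ACA TGC GGT ATT AGT CAA ATG GGC GTC CCG TAC TGA AAC AGT GAT CAG CTC — ATG at 19, stop TGA at 34 → 18 nt.
Frame 2: CAT GCG GTA TTA GTC AAA TGG GCG TCC CGT ACT GAA ACA GTG ATC AGC — no ATG→stop ORF.
Frame 3: ATG CGG TAT TAG TCA AAT GGG CGT CCC GTA CTG AAA CAG TGA TCA GCT — ATG at 3, stop TAG at 12 → 12 nt.
Longest ORF is 18 nt in frame 1 (positions 19–36).

1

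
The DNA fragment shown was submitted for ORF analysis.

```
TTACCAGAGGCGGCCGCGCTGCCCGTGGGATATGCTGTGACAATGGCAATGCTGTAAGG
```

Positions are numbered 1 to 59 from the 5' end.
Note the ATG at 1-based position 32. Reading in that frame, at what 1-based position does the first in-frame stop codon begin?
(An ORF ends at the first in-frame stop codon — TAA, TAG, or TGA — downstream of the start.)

38

Codons from position 32: ATG (32–34), CTG (35–37), TGA (38–40).
TGA is a stop codon; it begins at position 38.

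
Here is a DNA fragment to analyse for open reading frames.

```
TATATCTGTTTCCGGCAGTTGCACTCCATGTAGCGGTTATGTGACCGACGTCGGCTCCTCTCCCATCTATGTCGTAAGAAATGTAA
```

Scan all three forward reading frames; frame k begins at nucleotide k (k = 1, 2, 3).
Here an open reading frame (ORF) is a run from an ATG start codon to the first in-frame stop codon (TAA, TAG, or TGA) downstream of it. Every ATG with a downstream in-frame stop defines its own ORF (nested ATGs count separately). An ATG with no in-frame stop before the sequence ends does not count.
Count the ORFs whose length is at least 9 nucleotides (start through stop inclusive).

Frame 1: TAT ATC TGT TTC CGG CAG TTG CAC TCC ATG TAG CGG TTA TGT GAC CGA CGT CGG CTC CTC TCC CAT CTA TGT CGT AAG AAA TGT — ATG at 28, stop TAG at 31 → 6 nt.
Frame 2: ATA TCT GTT TCC GGC AGT TGC ACT CCA TGT AGC GGT TAT GTG ACC GAC GTC GGC TCC TCT CCC ATC TAT GTC GTA AGA AAT GTA — no ATG→stop ORF.
Frame 3: TAT CTG TTT CCG GCA GTT GCA CTC CAT GTA GCG GTT ATG TGA CCG ACG TCG GCT CCT CTC CCA TCT ATG TCG TAA GAA ATG TAA — ATG at 39, stop TGA at 42 → 6 nt; ATG at 69, stop TAA at 75 → 9 nt; ATG at 81, stop TAA at 84 → 6 nt.
ORFs ≥ 9 nucleotides: frame 3 69–77 (9 nucleotides). Count = 1.

1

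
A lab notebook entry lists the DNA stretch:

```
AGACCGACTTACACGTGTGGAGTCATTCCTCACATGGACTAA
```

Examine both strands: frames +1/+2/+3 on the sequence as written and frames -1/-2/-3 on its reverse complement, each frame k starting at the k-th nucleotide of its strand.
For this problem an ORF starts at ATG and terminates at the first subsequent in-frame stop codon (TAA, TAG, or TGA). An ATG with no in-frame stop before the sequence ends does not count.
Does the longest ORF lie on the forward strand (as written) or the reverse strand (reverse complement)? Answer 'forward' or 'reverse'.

Reverse complement (5'→3'): TTAGTCCATGTGAGGAATGACTCCACACGTGTAAGTCGGTCT
Frame +1: AGA CCG ACT TAC ACG TGT GGA GTC ATT CCT CAC ATG GAC TAA — ATG at 34, stop TAA at 40 → 9 nt.
Frame +2: GAC CGA CTT ACA CGT GTG GAG TCA TTC CTC ACA TGG ACT — no ATG→stop ORF.
Frame +3: ACC GAC TTA CAC GTG TGG AGT CAT TCC TCA CAT GGA CTA — no ATG→stop ORF.
Frame -1: TTA GTC CAT GTG AGG AAT GAC TCC ACA CGT GTA AGT CGG TCT — no ATG→stop ORF.
Frame -2: TAG TCC ATG TGA GGA ATG ACT CCA CAC GTG TAA GTC GGT — ATG at 8, stop TGA at 11 → 6 nt; ATG at 17, stop TAA at 32 → 18 nt.
Frame -3: AGT CCA TGT GAG GAA TGA CTC CAC ACG TGT AAG TCG GTC — no ATG→stop ORF.
Forward-strand max 9 nt; reverse-strand max 18 nt. The reverse strand has the longer ORF.

reverse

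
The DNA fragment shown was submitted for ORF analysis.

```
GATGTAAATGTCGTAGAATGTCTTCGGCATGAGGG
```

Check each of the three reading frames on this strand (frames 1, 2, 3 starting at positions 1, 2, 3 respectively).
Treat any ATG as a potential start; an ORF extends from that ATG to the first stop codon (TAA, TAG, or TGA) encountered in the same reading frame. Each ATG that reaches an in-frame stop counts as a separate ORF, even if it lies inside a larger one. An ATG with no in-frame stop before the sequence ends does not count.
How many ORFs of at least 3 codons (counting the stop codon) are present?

2

Frame 1: GAT GTA AAT GTC GTA GAA TGT CTT CGG CAT GAG — no ATG→stop ORF.
Frame 2: ATG TAA ATG TCG TAG AAT GTC TTC GGC ATG AGG — ATG at 2, stop TAA at 5 → 6 nt; ATG at 8, stop TAG at 14 → 9 nt.
Frame 3: TGT AAA TGT CGT AGA ATG TCT TCG GCA TGA GGG — ATG at 18, stop TGA at 30 → 15 nt.
ORFs ≥ 3 codons: frame 2 8–16 (3 codons), frame 3 18–32 (5 codons). Count = 2.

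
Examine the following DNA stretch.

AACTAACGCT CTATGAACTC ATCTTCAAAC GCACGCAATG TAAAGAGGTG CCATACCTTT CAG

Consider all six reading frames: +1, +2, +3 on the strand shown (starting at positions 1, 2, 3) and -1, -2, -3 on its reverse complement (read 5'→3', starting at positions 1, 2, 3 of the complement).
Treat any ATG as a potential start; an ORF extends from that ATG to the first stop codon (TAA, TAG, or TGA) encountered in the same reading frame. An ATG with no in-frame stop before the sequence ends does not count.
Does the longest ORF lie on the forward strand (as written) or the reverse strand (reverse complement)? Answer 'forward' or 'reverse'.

reverse

Reverse complement (5'→3'): CTGAAAGGTATGGCACCTCTTTACATTGCGTGCGTTTGAAGATGAGTTCATAGAGCGTTAGTT
Frame +1: AAC TAA CGC TCT ATG AAC TCA TCT TCA AAC GCA CGC AAT GTA AAG AGG TGC CAT ACC TTT CAG — no ATG→stop ORF.
Frame +2: ACT AAC GCT CTA TGA ACT CAT CTT CAA ACG CAC GCA ATG TAA AGA GGT GCC ATA CCT TTC — ATG at 38, stop TAA at 41 → 6 nt.
Frame +3: CTA ACG CTC TAT GAA CTC ATC TTC AAA CGC ACG CAA TGT AAA GAG GTG CCA TAC CTT TCA — no ATG→stop ORF.
Frame -1: CTG AAA GGT ATG GCA CCT CTT TAC ATT GCG TGC GTT TGA AGA TGA GTT CAT AGA GCG TTA GTT — ATG at 10, stop TGA at 37 → 30 nt.
Frame -2: TGA AAG GTA TGG CAC CTC TTT ACA TTG CGT GCG TTT GAA GAT GAG TTC ATA GAG CGT TAG — no ATG→stop ORF.
Frame -3: GAA AGG TAT GGC ACC TCT TTA CAT TGC GTG CGT TTG AAG ATG AGT TCA TAG AGC GTT AGT — ATG at 42, stop TAG at 51 → 12 nt.
Forward-strand max 6 nt; reverse-strand max 30 nt. The reverse strand has the longer ORF.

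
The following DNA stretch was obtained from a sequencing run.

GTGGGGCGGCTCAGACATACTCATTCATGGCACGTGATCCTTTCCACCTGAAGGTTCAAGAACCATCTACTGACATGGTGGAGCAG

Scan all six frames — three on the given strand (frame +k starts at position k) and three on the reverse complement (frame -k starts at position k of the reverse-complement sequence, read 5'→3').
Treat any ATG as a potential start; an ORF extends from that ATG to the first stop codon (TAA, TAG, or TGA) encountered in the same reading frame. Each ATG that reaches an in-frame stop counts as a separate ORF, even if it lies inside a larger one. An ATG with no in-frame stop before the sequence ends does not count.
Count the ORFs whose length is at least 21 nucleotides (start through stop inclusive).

Reverse complement (5'→3'): CTGCTCCACCATGTCAGTAGATGGTTCTTGAACCTTCAGGTGGAAAGGATCACGTGCCATGAATGAGTATGTCTGAGCCGCCCCAC
Frame +1: GTG GGG CGG CTC AGA CAT ACT CAT TCA TGG CAC GTG ATC CTT TCC ACC TGA AGG TTC AAG AAC CAT CTA CTG ACA TGG TGG AGC — no ATG→stop ORF.
Frame +2: TGG GGC GGC TCA GAC ATA CTC ATT CAT GGC ACG TGA TCC TTT CCA CCT GAA GGT TCA AGA ACC ATC TAC TGA CAT GGT GGA GCA — no ATG→stop ORF.
Frame +3: GGG GCG GCT CAG ACA TAC TCA TTC ATG GCA CGT GAT CCT TTC CAC CTG AAG GTT CAA GAA CCA TCT ACT GAC ATG GTG GAG CAG — no ATG→stop ORF.
Frame -1: CTG CTC CAC CAT GTC AGT AGA TGG TTC TTG AAC CTT CAG GTG GAA AGG ATC ACG TGC CAT GAA TGA GTA TGT CTG AGC CGC CCC — no ATG→stop ORF.
Frame -2: TGC TCC ACC ATG TCA GTA GAT GGT TCT TGA ACC TTC AGG TGG AAA GGA TCA CGT GCC ATG AAT GAG TAT GTC TGA GCC GCC CCA — ATG at 11, stop TGA at 29 → 21 nt; ATG at 59, stop TGA at 74 → 18 nt.
Frame -3: GCT CCA CCA TGT CAG TAG ATG GTT CTT GAA CCT TCA GGT GGA AAG GAT CAC GTG CCA TGA ATG AGT ATG TCT GAG CCG CCC CAC — ATG at 21, stop TGA at 60 → 42 nt.
ORFs ≥ 21 nucleotides: frame -2 11–31 (21 nucleotides), frame -3 21–62 (42 nucleotides). Count = 2.

2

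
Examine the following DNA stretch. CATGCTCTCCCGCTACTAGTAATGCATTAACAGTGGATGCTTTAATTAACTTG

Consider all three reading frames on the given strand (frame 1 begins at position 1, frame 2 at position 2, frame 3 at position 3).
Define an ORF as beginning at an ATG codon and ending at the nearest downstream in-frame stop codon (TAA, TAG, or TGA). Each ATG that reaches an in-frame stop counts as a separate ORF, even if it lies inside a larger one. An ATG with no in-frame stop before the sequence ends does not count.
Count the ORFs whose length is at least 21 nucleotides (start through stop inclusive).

0

Frame 1: CAT GCT CTC CCG CTA CTA GTA ATG CAT TAA CAG TGG ATG CTT TAA TTA ACT — ATG at 22, stop TAA at 28 → 9 nt; ATG at 37, stop TAA at 43 → 9 nt.
Frame 2: ATG CTC TCC CGC TAC TAG TAA TGC ATT AAC AGT GGA TGC TTT AAT TAA CTT — ATG at 2, stop TAG at 17 → 18 nt.
Frame 3: TGC TCT CCC GCT ACT AGT AAT GCA TTA ACA GTG GAT GCT TTA ATT AAC TTG — no ATG→stop ORF.
No ORF reaches 21 nucleotides. Count = 0.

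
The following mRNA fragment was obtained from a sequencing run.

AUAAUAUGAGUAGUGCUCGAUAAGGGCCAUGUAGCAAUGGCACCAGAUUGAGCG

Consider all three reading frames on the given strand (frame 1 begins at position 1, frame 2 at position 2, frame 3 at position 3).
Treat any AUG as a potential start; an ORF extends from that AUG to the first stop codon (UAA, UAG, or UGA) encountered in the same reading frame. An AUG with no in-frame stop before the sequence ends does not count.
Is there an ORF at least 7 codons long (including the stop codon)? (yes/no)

Frame 1: AUA AUA UGA GUA GUG CUC GAU AAG GGC CAU GUA GCA AUG GCA CCA GAU UGA GCG — AUG at 37, stop UGA at 49 → 15 nt.
Frame 2: UAA UAU GAG UAG UGC UCG AUA AGG GCC AUG UAG CAA UGG CAC CAG AUU GAG — AUG at 29, stop UAG at 32 → 6 nt.
Frame 3: AAU AUG AGU AGU GCU CGA UAA GGG CCA UGU AGC AAU GGC ACC AGA UUG AGC — AUG at 6, stop UAA at 21 → 18 nt.
Largest ORF found is 6 codons < 7, so no.

no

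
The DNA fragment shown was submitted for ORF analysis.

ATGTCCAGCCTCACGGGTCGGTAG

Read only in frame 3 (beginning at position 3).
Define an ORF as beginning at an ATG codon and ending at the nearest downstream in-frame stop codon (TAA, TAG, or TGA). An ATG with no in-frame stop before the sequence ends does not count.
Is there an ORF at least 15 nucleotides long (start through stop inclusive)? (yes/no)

Frame 3: GTC CAG CCT CAC GGG TCG GTA — no ATG→stop ORF.
Largest ORF found is 0 nucleotides < 15, so no.

no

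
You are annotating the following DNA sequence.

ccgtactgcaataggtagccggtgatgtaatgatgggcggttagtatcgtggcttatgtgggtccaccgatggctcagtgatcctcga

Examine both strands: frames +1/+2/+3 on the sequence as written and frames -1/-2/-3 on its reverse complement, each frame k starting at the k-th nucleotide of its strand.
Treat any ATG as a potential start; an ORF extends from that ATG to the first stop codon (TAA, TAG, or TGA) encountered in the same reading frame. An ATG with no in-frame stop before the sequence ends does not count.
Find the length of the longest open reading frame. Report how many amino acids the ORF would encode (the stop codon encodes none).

4

Reverse complement (5'→3'): TCGAGGATCACTGAGCCATCGGTGGACCCACATAAGCCACGATACTAACCGCCCATCATTACATCACCGGCTACCTATTGCAGTACGG
Frame +1: CCG TAC TGC AAT AGG TAG CCG GTG ATG TAA TGA TGG GCG GTT AGT ATC GTG GCT TAT GTG GGT CCA CCG ATG GCT CAG TGA TCC TCG — ATG at 25, stop TAA at 28 → 6 nt; ATG at 70, stop TGA at 79 → 12 nt.
Frame +2: CGT ACT GCA ATA GGT AGC CGG TGA TGT AAT GAT GGG CGG TTA GTA TCG TGG CTT ATG TGG GTC CAC CGA TGG CTC AGT GAT CCT CGA — no ATG→stop ORF.
Frame +3: GTA CTG CAA TAG GTA GCC GGT GAT GTA ATG ATG GGC GGT TAG TAT CGT GGC TTA TGT GGG TCC ACC GAT GGC TCA GTG ATC CTC — ATG at 30, stop TAG at 42 → 15 nt; ATG at 33, stop TAG at 42 → 12 nt.
Frame -1: TCG AGG ATC ACT GAG CCA TCG GTG GAC CCA CAT AAG CCA CGA TAC TAA CCG CCC ATC ATT ACA TCA CCG GCT ACC TAT TGC AGT ACG — no ATG→stop ORF.
Frame -2: CGA GGA TCA CTG AGC CAT CGG TGG ACC CAC ATA AGC CAC GAT ACT AAC CGC CCA TCA TTA CAT CAC CGG CTA CCT ATT GCA GTA CGG — no ATG→stop ORF.
Frame -3: GAG GAT CAC TGA GCC ATC GGT GGA CCC ACA TAA GCC ACG ATA CTA ACC GCC CAT CAT TAC ATC ACC GGC TAC CTA TTG CAG TAC — no ATG→stop ORF.
Longest: frame +3, positions 30–44, 15 nt = 5 codons = 4 aa. → 4 amino acids.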